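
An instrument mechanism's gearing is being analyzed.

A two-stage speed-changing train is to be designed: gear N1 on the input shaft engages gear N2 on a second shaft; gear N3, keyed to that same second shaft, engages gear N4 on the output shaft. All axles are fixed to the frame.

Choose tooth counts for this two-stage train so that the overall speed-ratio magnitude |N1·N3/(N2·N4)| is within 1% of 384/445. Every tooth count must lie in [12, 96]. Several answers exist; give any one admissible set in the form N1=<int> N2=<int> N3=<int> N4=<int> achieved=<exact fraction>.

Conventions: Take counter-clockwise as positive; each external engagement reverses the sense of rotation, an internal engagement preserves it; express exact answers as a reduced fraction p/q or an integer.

design class (target 384/445): fixed-axis compound train
target = 384/445 in lowest terms: an exact hit needs N1·N3 = k·384 and N2·N4 = k·445 for one integer k, every count in [12, 96]; additionally prefer no 1:1 stage (N1 ≠ N2, N3 ≠ N4)
k = 1…2: no 1:1-free in-range split of k·384 and k·445 into factor pairs; take k = 3
k = 3: N1·N3 = 1152 = 12·96, N2·N4 = 1335 = 15·89
achieved = 12·96/(15·89) = 384/445; |achieved − target| = 0 ≤ 96/11125 ✓

N1=12 N2=15 N3=96 N4=89 achieved=384/445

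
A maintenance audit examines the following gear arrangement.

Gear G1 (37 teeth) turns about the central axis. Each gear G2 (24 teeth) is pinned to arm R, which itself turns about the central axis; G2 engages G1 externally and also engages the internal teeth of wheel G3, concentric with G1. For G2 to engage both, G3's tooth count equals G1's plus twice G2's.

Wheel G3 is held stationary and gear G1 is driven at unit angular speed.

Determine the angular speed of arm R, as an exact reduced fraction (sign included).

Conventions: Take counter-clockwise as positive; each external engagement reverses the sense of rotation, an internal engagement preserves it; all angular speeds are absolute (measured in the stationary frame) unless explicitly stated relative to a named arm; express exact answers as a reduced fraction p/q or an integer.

37/122

recognized (axles ride arm R): planetary set, 37/24/85 teeth
ring teeth: 37 + 2·24 = 85
37(ω_sun−ω_arm) = −85(ω_ring−ω_arm),  ω_ring = 0, ω_sun = 1
37(1−ω_arm) = −85(0−ω_arm)  ⇒  122·ω_arm = 37  ⇒  ω_arm = 37/122
exact speed ratio = 37/122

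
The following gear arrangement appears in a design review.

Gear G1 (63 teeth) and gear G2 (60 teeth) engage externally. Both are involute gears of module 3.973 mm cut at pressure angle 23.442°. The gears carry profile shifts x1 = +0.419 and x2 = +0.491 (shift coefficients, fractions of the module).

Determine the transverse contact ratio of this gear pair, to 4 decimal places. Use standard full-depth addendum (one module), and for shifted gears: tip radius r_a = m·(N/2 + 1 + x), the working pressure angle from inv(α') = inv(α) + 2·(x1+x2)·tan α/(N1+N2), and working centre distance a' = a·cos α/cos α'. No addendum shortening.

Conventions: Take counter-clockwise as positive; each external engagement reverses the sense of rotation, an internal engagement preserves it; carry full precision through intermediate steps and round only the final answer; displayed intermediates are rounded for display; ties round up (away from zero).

1.5499

single-mesh involute tooth geometry (63T engaging 60T at module 3.973)
base radii: r_b1 = 114.820068, r_b2 = 109.352445
tip radii: r_a1 = 130.787187, r_a2 = 125.113743
inv(α') = inv(23.442°) + 2·(+0.419+0.491)·tan α/(63+60) = 0.03088515  ⇒  α' = 25.23716°
a' = a·cos α / cos α' = 244.3395·cos 23.442°/cos 25.23716° = 247.827460
action lengths: √(r_a1²−r_b1²) = 62.623002, √(r_a2²−r_b2²) = 60.790553
base pitch p_b = π·m·cos α = 11.451361
CR = (62.623002 + 60.790553 − 247.827460·sin 25.23716°)/11.451361 = 1.549890
contact ratio ≈ 1.5499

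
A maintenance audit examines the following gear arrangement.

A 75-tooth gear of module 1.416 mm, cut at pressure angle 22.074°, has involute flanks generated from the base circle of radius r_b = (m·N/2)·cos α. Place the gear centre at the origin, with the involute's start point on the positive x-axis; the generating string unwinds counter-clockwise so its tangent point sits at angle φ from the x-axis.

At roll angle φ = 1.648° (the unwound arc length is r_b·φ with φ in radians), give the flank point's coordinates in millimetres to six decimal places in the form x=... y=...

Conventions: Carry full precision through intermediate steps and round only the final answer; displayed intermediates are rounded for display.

single-mesh involute tooth geometry (75T wheel at module 1.416)
pitch radius r_p = m·N/2 = 1.416·75/2 = 53.100000
base radius r_b = r_p·cos α = 53.100000·cos 22.074° = 49.207731
roll angle φ = 1.648° = 0.02876303 rad
x = r_b·(cos φ + φ·sin φ) = 49.228082
y = r_b·(sin φ − φ·cos φ) = 0.000390

x=49.228082 y=0.000390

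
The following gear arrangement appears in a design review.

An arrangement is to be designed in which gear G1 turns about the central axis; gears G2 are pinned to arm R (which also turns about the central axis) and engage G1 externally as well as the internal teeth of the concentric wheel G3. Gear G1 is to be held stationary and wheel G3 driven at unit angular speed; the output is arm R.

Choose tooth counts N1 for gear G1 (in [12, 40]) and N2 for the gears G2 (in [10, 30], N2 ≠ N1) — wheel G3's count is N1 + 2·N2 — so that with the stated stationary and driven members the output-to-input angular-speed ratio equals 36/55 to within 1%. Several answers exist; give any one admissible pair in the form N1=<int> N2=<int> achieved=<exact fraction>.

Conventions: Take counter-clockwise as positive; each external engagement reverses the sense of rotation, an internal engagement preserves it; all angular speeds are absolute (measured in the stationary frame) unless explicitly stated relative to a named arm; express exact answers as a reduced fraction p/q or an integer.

planetary set to be sized for 36/55 (Willis relation)
Willis with ω_sun = 0: ω_arm/ω_ring = N3/(N1+N3); set equal to 36/55  ⇒  N3/N1 = (36/55)/(1 − 36/55) = 36/19
N3 = N1 + 2·N2  ⇒  N2/N1 = (N3/N1 − 1)/2 = (36/19 − 1)/2 = 17/38
smallest multiple with N1 ≥ 12 and N2 ≥ 10: k = 1  ⇒  N1 = 1·38 = 38, N2 = 1·17 = 17 (N1 ≤ 40, N2 ≤ 30, N2 ≠ N1 ✓), N3 = 38 + 2·17 = 72
check: N3/(N1+N3) with N1 = 38, N3 = 72 gives 36/55; |achieved − target| = 0 ≤ 9/1375 ✓

N1=38 N2=17 achieved=36/55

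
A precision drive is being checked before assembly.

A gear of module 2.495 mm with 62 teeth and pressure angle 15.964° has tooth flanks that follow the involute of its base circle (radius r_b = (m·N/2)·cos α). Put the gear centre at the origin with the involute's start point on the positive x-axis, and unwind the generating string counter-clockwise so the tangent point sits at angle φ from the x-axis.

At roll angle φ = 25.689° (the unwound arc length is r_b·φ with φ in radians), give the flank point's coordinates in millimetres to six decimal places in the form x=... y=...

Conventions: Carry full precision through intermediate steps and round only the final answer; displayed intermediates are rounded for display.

x=81.465022 y=2.189520

topology: single-mesh involute geometry — m = 2.495, N = 62
pitch radius r_p = m·N/2 = 2.495·62/2 = 77.345000
base radius r_b = r_p·cos α = 77.345000·cos 15.964° = 74.362166
roll angle φ = 25.689° = 0.44835763 rad
x = r_b·(cos φ + φ·sin φ) = 81.465022
y = r_b·(sin φ − φ·cos φ) = 2.189520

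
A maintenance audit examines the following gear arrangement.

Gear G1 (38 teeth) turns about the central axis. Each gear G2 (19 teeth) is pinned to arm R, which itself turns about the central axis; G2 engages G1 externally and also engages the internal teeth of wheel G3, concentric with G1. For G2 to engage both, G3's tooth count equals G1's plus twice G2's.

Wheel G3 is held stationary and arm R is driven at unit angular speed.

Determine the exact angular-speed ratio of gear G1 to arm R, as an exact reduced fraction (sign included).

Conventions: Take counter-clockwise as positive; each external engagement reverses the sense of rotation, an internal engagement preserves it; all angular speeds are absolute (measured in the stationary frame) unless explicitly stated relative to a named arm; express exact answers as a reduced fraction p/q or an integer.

3

planetary set (38T centre, 19T on arm, 76T internal) — Willis relation
ring teeth: 38 + 2·19 = 76
38(ω_sun−ω_arm) = −76(ω_ring−ω_arm),  ω_ring = 0, ω_arm = 1
ω_sun = 1 − (76/38)(0−1) = 3
ω_out/ω_in = 3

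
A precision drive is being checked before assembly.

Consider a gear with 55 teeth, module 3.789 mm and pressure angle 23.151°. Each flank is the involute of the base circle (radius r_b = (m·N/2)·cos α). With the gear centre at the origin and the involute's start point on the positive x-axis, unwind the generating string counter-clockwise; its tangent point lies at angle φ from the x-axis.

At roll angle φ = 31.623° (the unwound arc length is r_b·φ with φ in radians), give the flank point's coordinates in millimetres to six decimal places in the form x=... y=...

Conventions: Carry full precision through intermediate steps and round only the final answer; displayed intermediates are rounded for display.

recognized (one wheel, involute flank): single-mesh tooth geometry, m = 3.789, N = 55
pitch radius r_p = m·N/2 = 3.789·55/2 = 104.197500
base radius r_b = r_p·cos α = 104.197500·cos 23.151° = 95.806674
roll angle φ = 31.623° = 0.55192547 rad
x = r_b·(cos φ + φ·sin φ) = 109.306445
y = r_b·(sin φ − φ·cos φ) = 5.207487

x=109.306445 y=5.207487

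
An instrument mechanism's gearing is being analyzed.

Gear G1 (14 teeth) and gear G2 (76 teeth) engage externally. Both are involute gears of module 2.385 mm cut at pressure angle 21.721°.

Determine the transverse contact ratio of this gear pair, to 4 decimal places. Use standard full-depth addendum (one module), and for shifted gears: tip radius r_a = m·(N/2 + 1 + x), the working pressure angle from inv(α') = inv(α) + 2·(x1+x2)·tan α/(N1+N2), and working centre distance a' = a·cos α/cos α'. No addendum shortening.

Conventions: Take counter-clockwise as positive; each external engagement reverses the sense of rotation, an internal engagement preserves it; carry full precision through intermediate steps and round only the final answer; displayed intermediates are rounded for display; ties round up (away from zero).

class = single-mesh tooth geometry [involute pair 14T × 76T, m = 2.385]
base radii: r_b1 = 15.509605, r_b2 = 84.194997
tip radii: r_a1 = 19.080000, r_a2 = 93.015000
no profile shift: α' = α, a' = a
action lengths: √(r_a1²−r_b1²) = 11.112991, √(r_a2²−r_b2²) = 39.534702
base pitch p_b = π·m·cos α = 6.960694
CR = (11.112991 + 39.534702 − 107.325000·sin 21.72100°)/6.960694 = 1.569969
contact ratio ≈ 1.5700

1.5700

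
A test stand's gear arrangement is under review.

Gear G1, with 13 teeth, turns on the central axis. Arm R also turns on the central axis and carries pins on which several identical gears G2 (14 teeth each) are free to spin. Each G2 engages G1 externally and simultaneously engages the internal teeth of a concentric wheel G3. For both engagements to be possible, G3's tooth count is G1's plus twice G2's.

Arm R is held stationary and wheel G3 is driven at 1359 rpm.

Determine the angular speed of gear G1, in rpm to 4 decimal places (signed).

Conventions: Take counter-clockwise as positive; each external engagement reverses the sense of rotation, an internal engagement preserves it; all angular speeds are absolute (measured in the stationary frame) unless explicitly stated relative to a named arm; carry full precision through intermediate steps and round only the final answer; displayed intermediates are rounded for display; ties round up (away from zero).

-4286.0769 rpm

topology: planetary set — G1 13T / G2 14T / G3 41T, arm = carrier (Willis)
normalise by the input: solve with ω_ring = 1, then scale by 1359 rpm
ring teeth: 13 + 2·14 = 41
13(ω_sun−ω_arm) = −41(ω_ring−ω_arm),  ω_arm = 0, ω_ring = 1
ω_sun = 0 − (41/13)(1−0) = -41/13
scale: ω_sun = -41/13 × 1359 rpm = -4286.0769 rpm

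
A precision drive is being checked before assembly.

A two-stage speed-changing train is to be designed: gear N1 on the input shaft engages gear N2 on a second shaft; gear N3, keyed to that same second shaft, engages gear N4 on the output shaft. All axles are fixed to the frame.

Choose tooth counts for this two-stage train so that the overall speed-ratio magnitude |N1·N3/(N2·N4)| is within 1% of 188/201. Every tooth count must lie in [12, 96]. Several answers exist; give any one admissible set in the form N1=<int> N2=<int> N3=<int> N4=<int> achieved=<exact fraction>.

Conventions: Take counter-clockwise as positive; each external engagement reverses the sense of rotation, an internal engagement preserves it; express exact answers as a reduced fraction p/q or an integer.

class = fixed-axis compound train [2-stage, 188/201 wanted]
target = 188/201 in lowest terms: an exact hit needs N1·N3 = k·188 and N2·N4 = k·201 for one integer k, every count in [12, 96]; additionally prefer no 1:1 stage (N1 ≠ N2, N3 ≠ N4)
k = 1…3: no 1:1-free in-range split of k·188 and k·201 into factor pairs; take k = 4
k = 4: N1·N3 = 752 = 16·47, N2·N4 = 804 = 12·67
achieved = 16·47/(12·67) = 188/201; |achieved − target| = 0 ≤ 47/5025 ✓

N1=16 N2=12 N3=47 N4=67 achieved=188/201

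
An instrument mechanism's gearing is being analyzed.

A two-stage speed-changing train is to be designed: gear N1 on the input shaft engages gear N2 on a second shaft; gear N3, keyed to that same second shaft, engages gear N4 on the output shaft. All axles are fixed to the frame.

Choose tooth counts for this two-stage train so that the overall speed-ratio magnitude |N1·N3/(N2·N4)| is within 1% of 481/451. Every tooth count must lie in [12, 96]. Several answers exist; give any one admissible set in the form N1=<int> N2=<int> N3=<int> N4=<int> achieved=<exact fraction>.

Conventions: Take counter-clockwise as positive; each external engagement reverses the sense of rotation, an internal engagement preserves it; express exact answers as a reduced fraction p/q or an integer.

N1=13 N2=22 N3=74 N4=41 achieved=481/451

design class (target 481/451): fixed-axis compound train
target = 481/451 in lowest terms: an exact hit needs N1·N3 = k·481 and N2·N4 = k·451 for one integer k, every count in [12, 96]; additionally prefer no 1:1 stage (N1 ≠ N2, N3 ≠ N4)
k = 1: no 1:1-free in-range split of k·481 and k·451 into factor pairs; take k = 2
k = 2: N1·N3 = 962 = 13·74, N2·N4 = 902 = 22·41
achieved = 13·74/(22·41) = 481/451; |achieved − target| = 0 ≤ 481/45100 ✓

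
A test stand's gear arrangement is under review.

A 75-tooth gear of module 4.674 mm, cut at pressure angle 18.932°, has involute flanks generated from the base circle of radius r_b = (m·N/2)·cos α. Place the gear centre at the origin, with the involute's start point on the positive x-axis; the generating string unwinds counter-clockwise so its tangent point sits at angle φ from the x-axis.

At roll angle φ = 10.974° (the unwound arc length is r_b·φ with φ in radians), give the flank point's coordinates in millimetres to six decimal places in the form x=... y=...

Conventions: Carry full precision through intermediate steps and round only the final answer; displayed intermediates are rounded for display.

x=168.806581 y=0.386882

single-mesh involute tooth geometry (75T wheel at module 4.674)
pitch radius r_p = m·N/2 = 4.674·75/2 = 175.275000
base radius r_b = r_p·cos α = 175.275000·cos 18.932° = 165.793376
roll angle φ = 10.974° = 0.19153243 rad
x = r_b·(cos φ + φ·sin φ) = 168.806581
y = r_b·(sin φ − φ·cos φ) = 0.386882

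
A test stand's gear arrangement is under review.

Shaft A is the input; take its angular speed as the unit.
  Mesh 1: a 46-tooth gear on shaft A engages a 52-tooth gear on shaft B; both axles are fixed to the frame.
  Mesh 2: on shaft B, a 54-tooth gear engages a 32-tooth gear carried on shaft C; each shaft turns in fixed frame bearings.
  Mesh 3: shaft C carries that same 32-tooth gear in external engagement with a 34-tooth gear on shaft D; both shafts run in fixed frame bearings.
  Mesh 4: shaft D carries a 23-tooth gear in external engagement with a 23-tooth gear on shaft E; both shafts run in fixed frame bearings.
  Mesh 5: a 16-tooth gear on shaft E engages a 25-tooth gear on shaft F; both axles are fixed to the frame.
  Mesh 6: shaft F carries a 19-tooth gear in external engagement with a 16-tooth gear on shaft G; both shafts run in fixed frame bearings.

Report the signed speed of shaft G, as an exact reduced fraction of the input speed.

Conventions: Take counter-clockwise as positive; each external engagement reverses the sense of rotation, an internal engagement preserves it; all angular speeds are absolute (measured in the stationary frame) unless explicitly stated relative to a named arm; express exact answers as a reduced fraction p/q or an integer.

6-mesh fixed-axis compound train (all bearings frame-fixed)
mesh 1 [46T→52T]: |ω|/ω_in = 1×46/52 = 23/26, sense flips to −
mesh 2 [54T→32T]: |ω|/ω_in = (23/26)×54/32 = 621/416, sense flips to +
mesh 3 [32T→34T]: |ω|/ω_in = (621/416)×32/34 = 621/442, sense flips to −
mesh 4 [23T→23T]: |ω|/ω_in = (621/442)×23/23 = 621/442, sense flips to +
mesh 5 [16T→25T]: |ω|/ω_in = (621/442)×16/25 = 4968/5525, sense flips to −
mesh 6 [19T→16T]: |ω|/ω_in = (4968/5525)×19/16 = 11799/11050, sense flips to +
signed output speed (× input speed) = 11799/11050

11799/11050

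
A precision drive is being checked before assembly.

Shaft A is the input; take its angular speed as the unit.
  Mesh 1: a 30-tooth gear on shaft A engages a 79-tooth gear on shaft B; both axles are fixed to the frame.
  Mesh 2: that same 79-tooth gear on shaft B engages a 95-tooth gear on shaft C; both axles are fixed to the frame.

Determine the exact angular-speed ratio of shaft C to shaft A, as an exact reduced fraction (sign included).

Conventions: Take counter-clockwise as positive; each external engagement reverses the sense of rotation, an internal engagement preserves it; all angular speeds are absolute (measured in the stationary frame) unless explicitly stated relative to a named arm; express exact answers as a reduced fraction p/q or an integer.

class = fixed-axis compound train [2 meshes; 2 ratios multiply, 2 sense flips]
mesh 1 [30T→79T]: running ratio 30/79, sense −
mesh 2 [79T→95T]: running ratio 6/19, sense +
ω_out/ω_in = 6/19

6/19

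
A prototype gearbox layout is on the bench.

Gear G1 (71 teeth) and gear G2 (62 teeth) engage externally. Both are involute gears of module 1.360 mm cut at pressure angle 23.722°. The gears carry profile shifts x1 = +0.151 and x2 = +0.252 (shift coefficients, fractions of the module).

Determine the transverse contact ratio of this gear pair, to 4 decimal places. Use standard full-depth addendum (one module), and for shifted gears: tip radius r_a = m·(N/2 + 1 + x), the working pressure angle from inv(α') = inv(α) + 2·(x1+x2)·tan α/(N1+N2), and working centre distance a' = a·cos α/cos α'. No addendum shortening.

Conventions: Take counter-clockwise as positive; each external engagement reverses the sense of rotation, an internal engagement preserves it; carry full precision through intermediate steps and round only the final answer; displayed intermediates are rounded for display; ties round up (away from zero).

class = single-mesh tooth geometry [involute pair 71T × 62T, m = 1.360]
base radii: r_b1 = 44.200735, r_b2 = 38.597825
tip radii: r_a1 = 49.845360, r_a2 = 43.862720
inv(α') = inv(23.722°) + 2·(+0.151+0.252)·tan α/(71+62) = 0.02806334  ⇒  α' = 24.48419°
a' = a·cos α / cos α' = 90.4400·cos 23.722°/cos 24.48419° = 90.979868
action lengths: √(r_a1²−r_b1²) = 23.040289, √(r_a2²−r_b2²) = 20.836173
base pitch p_b = π·m·cos α = 3.911569
CR = (23.040289 + 20.836173 − 90.979868·sin 24.48419°)/3.911569 = 1.577516
contact ratio ≈ 1.5775

1.5775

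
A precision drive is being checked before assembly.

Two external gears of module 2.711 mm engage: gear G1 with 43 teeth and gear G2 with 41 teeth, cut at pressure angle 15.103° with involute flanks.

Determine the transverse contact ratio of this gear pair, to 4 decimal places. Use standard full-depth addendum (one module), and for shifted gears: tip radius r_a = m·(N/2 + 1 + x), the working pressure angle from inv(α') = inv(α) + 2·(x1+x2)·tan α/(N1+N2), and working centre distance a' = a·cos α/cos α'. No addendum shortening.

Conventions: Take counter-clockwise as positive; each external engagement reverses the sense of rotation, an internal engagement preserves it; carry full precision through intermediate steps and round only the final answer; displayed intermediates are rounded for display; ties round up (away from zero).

single-mesh involute tooth geometry (43T engaging 41T at module 2.711)
base radii: r_b1 = 56.273225, r_b2 = 53.655866
tip radii: r_a1 = 60.997500, r_a2 = 58.286500
no profile shift: α' = α, a' = a
action lengths: √(r_a1²−r_b1²) = 23.537611, √(r_a2²−r_b2²) = 22.767611
base pitch p_b = π·m·cos α = 8.222677
CR = (23.537611 + 22.767611 − 113.862000·sin 15.10300°)/8.222677 = 2.023417
contact ratio ≈ 2.0234

2.0234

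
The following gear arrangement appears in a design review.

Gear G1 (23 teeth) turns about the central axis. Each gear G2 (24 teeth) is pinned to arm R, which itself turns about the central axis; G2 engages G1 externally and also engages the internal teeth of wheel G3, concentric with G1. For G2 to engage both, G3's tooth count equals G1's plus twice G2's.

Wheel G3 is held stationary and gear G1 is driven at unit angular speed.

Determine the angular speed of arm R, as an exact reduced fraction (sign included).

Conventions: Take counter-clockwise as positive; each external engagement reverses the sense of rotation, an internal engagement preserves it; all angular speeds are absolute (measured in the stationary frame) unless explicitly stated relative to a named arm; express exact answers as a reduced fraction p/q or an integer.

23/94

class = planetary set [G3 = 23+2·24 = 71; Willis about the carrier]
ring teeth: 23 + 2·24 = 71
23(ω_sun−ω_arm) = −71(ω_ring−ω_arm),  ω_ring = 0, ω_sun = 1
23(1−ω_arm) = −71(0−ω_arm)  ⇒  94·ω_arm = 23  ⇒  ω_arm = 23/94
exact speed ratio = 23/94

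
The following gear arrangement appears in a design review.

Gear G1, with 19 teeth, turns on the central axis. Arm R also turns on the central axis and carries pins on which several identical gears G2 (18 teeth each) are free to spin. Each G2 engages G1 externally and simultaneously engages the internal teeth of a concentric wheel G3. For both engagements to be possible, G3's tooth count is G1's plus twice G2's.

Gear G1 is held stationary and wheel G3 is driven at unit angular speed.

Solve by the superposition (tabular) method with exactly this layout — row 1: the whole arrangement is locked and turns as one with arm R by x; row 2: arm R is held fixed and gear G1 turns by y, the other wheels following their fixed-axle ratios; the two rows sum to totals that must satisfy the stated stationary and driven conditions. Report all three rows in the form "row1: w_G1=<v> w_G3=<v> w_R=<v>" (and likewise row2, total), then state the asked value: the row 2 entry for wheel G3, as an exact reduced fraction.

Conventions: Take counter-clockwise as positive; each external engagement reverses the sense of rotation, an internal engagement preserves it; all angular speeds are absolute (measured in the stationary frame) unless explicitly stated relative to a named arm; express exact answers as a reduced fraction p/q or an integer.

row1: w_G1=55/74 w_G3=55/74 w_R=55/74
row2: w_G1=-55/74 w_G3=19/74 w_R=0
total: w_G1=0 w_G3=1 w_R=55/74
asked value: 19/74

topology: planetary set — G1 19T / G2 18T / G3 55T, arm = carrier (Willis)
superposition row 1 [locked train]: every member turns x
row 2 (arm held, sun turns y): ω_ring = −(19/55)·y, ω_arm = 0
boundary: total ω_sun = x + y = 0 and total ω_ring = x − (19/55)·y = 1  ⇒  y = -55/74, x = 55/74
row 2 ring = −(19/55)·(-55/74) = 19/74
totals (row 1 + row 2): sun 55/74 + (-55/74) = 0, ring 55/74 + 19/74 = 1, arm 55/74 + 0 = 55/74
asked cell (row2, ring) = 19/74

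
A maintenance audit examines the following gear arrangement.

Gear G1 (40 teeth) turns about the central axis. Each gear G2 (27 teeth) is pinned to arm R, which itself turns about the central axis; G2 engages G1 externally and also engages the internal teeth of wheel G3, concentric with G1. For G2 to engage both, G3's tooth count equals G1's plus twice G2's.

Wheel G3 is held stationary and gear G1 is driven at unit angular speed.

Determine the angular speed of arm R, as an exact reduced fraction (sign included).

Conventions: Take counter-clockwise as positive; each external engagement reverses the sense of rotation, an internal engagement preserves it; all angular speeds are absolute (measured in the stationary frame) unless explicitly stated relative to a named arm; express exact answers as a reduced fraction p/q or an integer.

20/67

recognized (axles ride arm R): planetary set, 40/27/94 teeth
ring teeth: 40 + 2·27 = 94
40(ω_sun−ω_arm) = −94(ω_ring−ω_arm),  ω_ring = 0, ω_sun = 1
40(1−ω_arm) = −94(0−ω_arm)  ⇒  134·ω_arm = 40  ⇒  ω_arm = 20/67
exact speed ratio = 20/67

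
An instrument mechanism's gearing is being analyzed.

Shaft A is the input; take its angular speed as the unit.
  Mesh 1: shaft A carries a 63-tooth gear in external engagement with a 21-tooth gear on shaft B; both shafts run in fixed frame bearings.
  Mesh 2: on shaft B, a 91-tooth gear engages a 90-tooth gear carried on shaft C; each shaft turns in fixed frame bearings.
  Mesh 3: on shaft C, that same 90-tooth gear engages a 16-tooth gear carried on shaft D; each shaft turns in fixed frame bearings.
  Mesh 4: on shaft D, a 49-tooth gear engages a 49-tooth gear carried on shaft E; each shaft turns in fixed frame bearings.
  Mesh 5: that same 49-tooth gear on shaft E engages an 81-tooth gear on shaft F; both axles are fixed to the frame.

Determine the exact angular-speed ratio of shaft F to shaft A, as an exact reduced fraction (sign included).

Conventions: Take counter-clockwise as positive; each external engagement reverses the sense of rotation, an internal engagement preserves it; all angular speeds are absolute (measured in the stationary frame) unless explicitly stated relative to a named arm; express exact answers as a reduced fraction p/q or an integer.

class = fixed-axis compound train [5 meshes; 5 ratios multiply, 5 sense flips]
mesh 1 [63T→21T]: running ratio 3, sense −
mesh 2 [91T→90T]: running ratio 91/30, sense +
mesh 3 [90T→16T]: running ratio 273/16, sense −
mesh 4 [49T→49T]: running ratio 273/16, sense +
mesh 5 [49T→81T]: running ratio 4459/432, sense −
ω_out/ω_in = -4459/432

-4459/432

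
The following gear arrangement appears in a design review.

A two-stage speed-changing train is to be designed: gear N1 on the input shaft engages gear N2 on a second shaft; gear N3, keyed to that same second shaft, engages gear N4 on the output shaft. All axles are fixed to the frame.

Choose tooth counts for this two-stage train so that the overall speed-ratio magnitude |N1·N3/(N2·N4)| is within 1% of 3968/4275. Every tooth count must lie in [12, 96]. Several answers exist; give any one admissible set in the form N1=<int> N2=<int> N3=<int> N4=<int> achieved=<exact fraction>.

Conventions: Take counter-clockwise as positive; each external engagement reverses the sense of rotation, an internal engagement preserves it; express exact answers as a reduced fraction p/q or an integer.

N1=62 N2=45 N3=64 N4=95 achieved=3968/4275

design class (target 3968/4275): fixed-axis compound train
target = 3968/4275 in lowest terms: an exact hit needs N1·N3 = k·3968 and N2·N4 = k·4275 for one integer k, every count in [12, 96]; additionally prefer no 1:1 stage (N1 ≠ N2, N3 ≠ N4)
k = 1: N1·N3 = 3968 = 62·64, N2·N4 = 4275 = 45·95
achieved = 62·64/(45·95) = 3968/4275; |achieved − target| = 0 ≤ 992/106875 ✓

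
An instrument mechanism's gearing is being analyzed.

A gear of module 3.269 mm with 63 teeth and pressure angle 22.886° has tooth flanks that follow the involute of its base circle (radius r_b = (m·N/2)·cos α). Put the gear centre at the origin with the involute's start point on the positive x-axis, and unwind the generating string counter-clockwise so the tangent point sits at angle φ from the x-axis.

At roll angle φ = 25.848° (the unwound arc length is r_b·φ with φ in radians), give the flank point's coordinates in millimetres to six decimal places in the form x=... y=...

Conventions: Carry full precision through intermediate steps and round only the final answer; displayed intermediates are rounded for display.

single-mesh involute tooth geometry (63T wheel at module 3.269)
pitch radius r_p = m·N/2 = 3.269·63/2 = 102.973500
base radius r_b = r_p·cos α = 102.973500·cos 22.886° = 94.867473
roll angle φ = 25.848° = 0.45113271 rad
x = r_b·(cos φ + φ·sin φ) = 104.035563
y = r_b·(sin φ − φ·cos φ) = 2.844752

x=104.035563 y=2.844752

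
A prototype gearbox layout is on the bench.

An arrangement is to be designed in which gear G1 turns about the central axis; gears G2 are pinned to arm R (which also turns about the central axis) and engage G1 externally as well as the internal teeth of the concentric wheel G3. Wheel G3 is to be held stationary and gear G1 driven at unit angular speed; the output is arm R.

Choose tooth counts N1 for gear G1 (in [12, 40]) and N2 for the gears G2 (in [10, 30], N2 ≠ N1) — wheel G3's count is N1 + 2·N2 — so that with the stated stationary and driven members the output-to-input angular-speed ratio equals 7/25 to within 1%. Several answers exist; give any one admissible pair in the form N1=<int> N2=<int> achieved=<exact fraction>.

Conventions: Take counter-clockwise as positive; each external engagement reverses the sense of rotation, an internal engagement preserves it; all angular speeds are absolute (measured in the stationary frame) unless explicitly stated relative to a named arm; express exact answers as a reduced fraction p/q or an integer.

N1=14 N2=11 achieved=7/25

planetary set to be sized for 7/25 (Willis relation)
Willis with ω_ring = 0: ω_arm/ω_sun = N1/(N1+N3); set equal to 7/25  ⇒  N3/N1 = 1/(7/25) − 1 = 18/7
N3 = N1 + 2·N2  ⇒  N2/N1 = (N3/N1 − 1)/2 = (18/7 − 1)/2 = 11/14
smallest multiple with N1 ≥ 12 and N2 ≥ 10: k = 1  ⇒  N1 = 1·14 = 14, N2 = 1·11 = 11 (N1 ≤ 40, N2 ≤ 30, N2 ≠ N1 ✓), N3 = 14 + 2·11 = 36
check: N1/(N1+N3) with N1 = 14, N3 = 36 gives 7/25; |achieved − target| = 0 ≤ 7/2500 ✓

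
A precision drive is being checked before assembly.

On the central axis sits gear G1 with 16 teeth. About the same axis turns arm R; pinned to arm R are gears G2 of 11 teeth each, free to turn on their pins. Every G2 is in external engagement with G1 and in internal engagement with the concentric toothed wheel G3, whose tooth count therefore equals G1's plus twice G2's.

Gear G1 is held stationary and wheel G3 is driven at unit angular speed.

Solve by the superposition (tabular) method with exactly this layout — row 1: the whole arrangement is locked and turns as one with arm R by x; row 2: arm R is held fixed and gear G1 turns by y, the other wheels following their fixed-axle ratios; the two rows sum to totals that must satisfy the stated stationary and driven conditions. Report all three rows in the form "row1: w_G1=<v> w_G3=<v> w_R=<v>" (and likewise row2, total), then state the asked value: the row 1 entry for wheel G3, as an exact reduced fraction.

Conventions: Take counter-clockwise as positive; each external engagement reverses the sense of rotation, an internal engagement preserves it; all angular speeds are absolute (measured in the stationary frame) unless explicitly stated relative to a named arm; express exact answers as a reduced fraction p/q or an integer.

row1: w_G1=19/27 w_G3=19/27 w_R=19/27
row2: w_G1=-19/27 w_G3=8/27 w_R=0
total: w_G1=0 w_G3=1 w_R=19/27
asked value: 19/27

recognized (axles ride arm R): planetary set, 16/11/38 teeth
row 1 (train locked, turned with arm): all members turn x
row 2 (arm held, sun turns y): ω_ring = −(16/38)·y, ω_arm = 0
boundary: total ω_sun = x + y = 0 and total ω_ring = x − (16/38)·y = 1  ⇒  y = -19/27, x = 19/27
row 2 ring = −(16/38)·(-19/27) = 8/27
totals (row 1 + row 2): sun 19/27 + (-19/27) = 0, ring 19/27 + 8/27 = 1, arm 19/27 + 0 = 19/27
asked cell (row1, ring) = 19/27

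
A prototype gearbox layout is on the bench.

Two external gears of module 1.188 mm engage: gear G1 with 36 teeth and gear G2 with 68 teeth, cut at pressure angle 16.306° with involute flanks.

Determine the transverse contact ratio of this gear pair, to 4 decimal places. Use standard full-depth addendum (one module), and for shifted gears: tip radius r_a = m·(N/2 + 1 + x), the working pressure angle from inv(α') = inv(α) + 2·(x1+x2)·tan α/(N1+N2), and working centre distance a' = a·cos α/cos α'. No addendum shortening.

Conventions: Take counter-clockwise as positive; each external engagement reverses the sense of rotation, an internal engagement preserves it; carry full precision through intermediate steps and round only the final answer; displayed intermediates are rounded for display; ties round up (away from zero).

recognized (one external pair, fixed centres): single-mesh tooth geometry, m = 1.188, N1 = 36, N2 = 68
base radii: r_b1 = 20.523848, r_b2 = 38.767268
tip radii: r_a1 = 22.572000, r_a2 = 41.580000
no profile shift: α' = α, a' = a
action lengths: √(r_a1²−r_b1²) = 9.395044, √(r_a2²−r_b2²) = 15.033141
base pitch p_b = π·m·cos α = 3.582087
CR = (9.395044 + 15.033141 − 61.776000·sin 16.30600°)/3.582087 = 1.977481
contact ratio ≈ 1.9775

1.9775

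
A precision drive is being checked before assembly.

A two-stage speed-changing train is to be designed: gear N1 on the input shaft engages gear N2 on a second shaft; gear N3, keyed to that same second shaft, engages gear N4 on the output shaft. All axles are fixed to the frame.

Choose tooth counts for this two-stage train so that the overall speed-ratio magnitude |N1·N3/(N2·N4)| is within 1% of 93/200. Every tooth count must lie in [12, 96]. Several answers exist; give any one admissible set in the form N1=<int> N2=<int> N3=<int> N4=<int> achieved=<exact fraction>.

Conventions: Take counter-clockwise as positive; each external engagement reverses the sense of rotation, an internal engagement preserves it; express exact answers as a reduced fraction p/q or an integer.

2-stage fixed-axis compound train for ratio 93/200
target = 93/200 in lowest terms: an exact hit needs N1·N3 = k·93 and N2·N4 = k·200 for one integer k, every count in [12, 96]; additionally prefer no 1:1 stage (N1 ≠ N2, N3 ≠ N4)
k = 1…3: no 1:1-free in-range split of k·93 and k·200 into factor pairs; take k = 4
k = 4: N1·N3 = 372 = 12·31, N2·N4 = 800 = 16·50
achieved = 12·31/(16·50) = 93/200; |achieved − target| = 0 ≤ 93/20000 ✓

N1=12 N2=16 N3=31 N4=50 achieved=93/200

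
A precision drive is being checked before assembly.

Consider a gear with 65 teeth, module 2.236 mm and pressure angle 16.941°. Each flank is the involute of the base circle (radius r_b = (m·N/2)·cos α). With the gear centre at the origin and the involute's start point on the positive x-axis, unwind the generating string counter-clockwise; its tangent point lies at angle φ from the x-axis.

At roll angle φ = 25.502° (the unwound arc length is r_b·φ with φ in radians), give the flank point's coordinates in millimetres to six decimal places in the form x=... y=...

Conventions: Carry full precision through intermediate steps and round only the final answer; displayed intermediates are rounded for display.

topology: single-mesh involute geometry — m = 2.236, N = 65
pitch radius r_p = m·N/2 = 2.236·65/2 = 72.670000
base radius r_b = r_p·cos α = 72.670000·cos 16.941° = 69.516508
roll angle φ = 25.502° = 0.44509387 rad
x = r_b·(cos φ + φ·sin φ) = 76.065111
y = r_b·(sin φ − φ·cos φ) = 2.003057

x=76.065111 y=2.003057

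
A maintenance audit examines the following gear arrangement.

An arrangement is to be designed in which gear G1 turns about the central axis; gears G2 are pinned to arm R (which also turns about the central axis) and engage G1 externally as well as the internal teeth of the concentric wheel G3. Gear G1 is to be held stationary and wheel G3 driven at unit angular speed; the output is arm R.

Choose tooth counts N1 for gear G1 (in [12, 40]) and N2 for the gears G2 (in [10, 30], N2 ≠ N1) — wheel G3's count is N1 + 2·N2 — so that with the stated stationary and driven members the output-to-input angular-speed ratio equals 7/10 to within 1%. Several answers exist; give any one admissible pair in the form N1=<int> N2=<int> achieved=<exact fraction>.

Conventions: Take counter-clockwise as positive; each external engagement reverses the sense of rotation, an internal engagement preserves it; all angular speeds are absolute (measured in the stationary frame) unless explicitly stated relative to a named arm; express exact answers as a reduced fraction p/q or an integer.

design class (target 7/10): planetary set
Willis with ω_sun = 0: ω_arm/ω_ring = N3/(N1+N3); set equal to 7/10  ⇒  N3/N1 = (7/10)/(1 − 7/10) = 7/3
N3 = N1 + 2·N2  ⇒  N2/N1 = (N3/N1 − 1)/2 = (7/3 − 1)/2 = 2/3
smallest multiple with N1 ≥ 12 and N2 ≥ 10: k = 5  ⇒  N1 = 5·3 = 15, N2 = 5·2 = 10 (N1 ≤ 40, N2 ≤ 30, N2 ≠ N1 ✓), N3 = 15 + 2·10 = 35
check: N3/(N1+N3) with N1 = 15, N3 = 35 gives 7/10; |achieved − target| = 0 ≤ 7/1000 ✓

N1=15 N2=10 achieved=7/10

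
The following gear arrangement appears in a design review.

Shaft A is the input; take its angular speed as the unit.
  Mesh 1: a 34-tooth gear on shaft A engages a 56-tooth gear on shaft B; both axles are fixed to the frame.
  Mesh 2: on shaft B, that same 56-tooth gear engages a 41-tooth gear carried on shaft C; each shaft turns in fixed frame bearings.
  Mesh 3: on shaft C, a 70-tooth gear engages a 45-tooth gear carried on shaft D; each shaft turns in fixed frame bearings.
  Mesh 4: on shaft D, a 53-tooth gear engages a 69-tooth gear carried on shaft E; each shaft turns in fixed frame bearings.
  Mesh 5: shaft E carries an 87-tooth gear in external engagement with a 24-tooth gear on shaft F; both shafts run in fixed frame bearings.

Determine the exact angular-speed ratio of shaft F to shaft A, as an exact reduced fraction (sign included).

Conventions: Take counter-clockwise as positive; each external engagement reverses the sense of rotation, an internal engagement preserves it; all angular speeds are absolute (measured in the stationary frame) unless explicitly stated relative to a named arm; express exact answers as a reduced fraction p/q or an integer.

-182903/50922

class = fixed-axis compound train [5 meshes; 5 ratios multiply, 5 sense flips]
mesh 1 [34T→56T]: running ratio 17/28, sense −
mesh 2 [56T→41T]: running ratio 34/41, sense +
mesh 3 [70T→45T]: running ratio 476/369, sense −
mesh 4 [53T→69T]: running ratio 25228/25461, sense +
mesh 5 [87T→24T]: running ratio 182903/50922, sense −
ω_out/ω_in = -182903/50922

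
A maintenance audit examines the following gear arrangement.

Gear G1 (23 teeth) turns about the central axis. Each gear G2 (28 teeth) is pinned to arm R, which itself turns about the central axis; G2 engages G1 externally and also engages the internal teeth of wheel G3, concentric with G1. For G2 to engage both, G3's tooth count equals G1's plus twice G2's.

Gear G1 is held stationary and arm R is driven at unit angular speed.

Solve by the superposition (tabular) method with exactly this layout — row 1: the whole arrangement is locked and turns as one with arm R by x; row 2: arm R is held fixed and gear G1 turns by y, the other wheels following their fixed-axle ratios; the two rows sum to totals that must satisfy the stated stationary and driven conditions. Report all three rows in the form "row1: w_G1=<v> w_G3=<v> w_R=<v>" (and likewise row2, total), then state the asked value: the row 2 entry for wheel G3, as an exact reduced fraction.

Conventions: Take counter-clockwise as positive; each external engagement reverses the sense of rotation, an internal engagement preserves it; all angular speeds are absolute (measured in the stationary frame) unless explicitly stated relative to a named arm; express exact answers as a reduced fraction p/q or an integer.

row1: w_G1=1 w_G3=1 w_R=1
row2: w_G1=-1 w_G3=23/79 w_R=0
total: w_G1=0 w_G3=102/79 w_R=1
asked value: 23/79

topology: planetary set — G1 23T / G2 28T / G3 79T, arm = carrier (Willis)
row 1 — lock + rotate with arm: ω_sun = ω_ring = ω_arm = x
row 2 — arm fixed, fixed-axis ratios: sun y, ring −(23/79)·y, arm 0
boundary: total ω_sun = x + y = 0 and total ω_arm = x = 1  ⇒  y = -1, x = 1
row 2 ring = −(23/79)·(-1) = 23/79
totals (row 1 + row 2): sun 1 + (-1) = 0, ring 1 + 23/79 = 102/79, arm 1 + 0 = 1
asked cell (row2, ring) = 23/79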